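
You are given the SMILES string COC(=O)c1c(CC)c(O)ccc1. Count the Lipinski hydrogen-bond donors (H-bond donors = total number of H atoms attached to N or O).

Donors: find every N or O and count the H atoms it carries.
  atom 2 (O): bond orders sum to 2 → 0 H
  atom 4 (O): bond orders sum to 2 → 0 H
  atom 10 (O): bond orders sum to 1 → 1 H
Lipinski HBD = 1.

1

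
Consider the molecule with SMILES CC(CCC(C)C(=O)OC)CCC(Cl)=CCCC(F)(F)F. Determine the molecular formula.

C15H24ClF3O2

Walk through each heavy atom and fill implicit hydrogens from standard valence (C 4, N 3, O 2, S 2, halogen 1):
  atom 1: C, bond orders sum to 1 (valence 4) → 3 H
  atom 2: C, bond orders sum to 3 (valence 4) → 1 H
  atom 3: C, bond orders sum to 2 (valence 4) → 2 H
  atom 4: C, bond orders sum to 2 (valence 4) → 2 H
  atom 5: C, bond orders sum to 3 (valence 4) → 1 H
  atom 6: C, bond orders sum to 1 (valence 4) → 3 H
  atom 7: C, bond orders sum to 4 (valence 4) → 0 H
  atom 8: O, bond orders sum to 2 (valence 2) → 0 H
  atom 9: O, bond orders sum to 2 (valence 2) → 0 H
  atom 10: C, bond orders sum to 1 (valence 4) → 3 H
  atom 11: C, bond orders sum to 2 (valence 4) → 2 H
  atom 12: C, bond orders sum to 2 (valence 4) → 2 H
  atom 13: C, bond orders sum to 4 (valence 4) → 0 H
  atom 14: Cl (halogen, monovalent) → 0 H
  atom 15: C, bond orders sum to 3 (valence 4) → 1 H
  atom 16: C, bond orders sum to 2 (valence 4) → 2 H
  atom 17: C, bond orders sum to 2 (valence 4) → 2 H
  atom 18: C, bond orders sum to 4 (valence 4) → 0 H
  atom 19: F (halogen, monovalent) → 0 H
  atom 20: F (halogen, monovalent) → 0 H
  atom 21: F (halogen, monovalent) → 0 H
Totals → C:15, H:24, Cl:1, F:3, O:2.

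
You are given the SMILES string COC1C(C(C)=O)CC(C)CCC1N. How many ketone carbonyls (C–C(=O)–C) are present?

The ketone motif appears at heavy-atom position 5 in the SMILES.
Other groups present: 1 ether, 1 primary amine.
Ketone count: 1.

1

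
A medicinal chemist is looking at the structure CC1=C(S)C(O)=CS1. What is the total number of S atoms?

Scan the SMILES for S atoms (remember two-letter symbols like Cl and Br are single atoms).
Sulfur count: 2.

2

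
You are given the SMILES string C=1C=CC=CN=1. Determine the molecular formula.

Walk through each heavy atom and fill implicit hydrogens from standard valence (C 4, N 3, O 2, S 2, halogen 1):
  atom 1: C, bond orders sum to 3 (valence 4) → 1 H
  atom 2: C, bond orders sum to 3 (valence 4) → 1 H
  atom 3: C, bond orders sum to 3 (valence 4) → 1 H
  atom 4: C, bond orders sum to 3 (valence 4) → 1 H
  atom 5: C, bond orders sum to 3 (valence 4) → 1 H
  atom 6: N, bond orders sum to 3 (valence 3) → 0 H
Totals → C:5, H:5, N:1.
In Hill order: C5H5N.

C5H5N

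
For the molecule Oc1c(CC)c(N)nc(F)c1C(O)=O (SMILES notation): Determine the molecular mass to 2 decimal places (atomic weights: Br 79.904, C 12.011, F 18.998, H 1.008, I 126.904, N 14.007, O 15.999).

200.17 g/mol

First, the molecular formula is C8H9FN2O3 (counting implicit H from valence).
  C: 8 × 12.011 = 96.088
  F: 1 × 18.998 = 18.998
  H: 9 × 1.008 = 9.072
  N: 2 × 14.007 = 28.014
  O: 3 × 15.999 = 47.997
Sum: 8×12.011 + 1×18.998 + 9×1.008 + 2×14.007 + 3×15.999 = 200.169 → 200.17 g/mol.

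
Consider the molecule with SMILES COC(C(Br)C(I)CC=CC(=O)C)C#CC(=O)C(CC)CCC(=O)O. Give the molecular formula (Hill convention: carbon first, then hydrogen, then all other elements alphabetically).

Walk through each heavy atom and fill implicit hydrogens from standard valence (C 4, N 3, O 2, S 2, halogen 1):
  atom 1: C, bond orders sum to 1 (valence 4) → 3 H
  atom 2: O, bond orders sum to 2 (valence 2) → 0 H
  atom 3: C, bond orders sum to 3 (valence 4) → 1 H
  atom 4: C, bond orders sum to 3 (valence 4) → 1 H
  atom 5: Br (halogen, monovalent) → 0 H
  atom 6: C, bond orders sum to 3 (valence 4) → 1 H
  atom 7: I (halogen, monovalent) → 0 H
  atom 8: C, bond orders sum to 2 (valence 4) → 2 H
  atom 9: C, bond orders sum to 3 (valence 4) → 1 H
  atom 10: C, bond orders sum to 3 (valence 4) → 1 H
  atom 11: C, bond orders sum to 4 (valence 4) → 0 H
  atom 12: O, bond orders sum to 2 (valence 2) → 0 H
  atom 13: C, bond orders sum to 1 (valence 4) → 3 H
  atom 14: C, bond orders sum to 4 (valence 4) → 0 H
  atom 15: C, bond orders sum to 4 (valence 4) → 0 H
  atom 16: C, bond orders sum to 4 (valence 4) → 0 H
  atom 17: O, bond orders sum to 2 (valence 2) → 0 H
  atom 18: C, bond orders sum to 3 (valence 4) → 1 H
  atom 19: C, bond orders sum to 2 (valence 4) → 2 H
  atom 20: C, bond orders sum to 1 (valence 4) → 3 H
  atom 21: C, bond orders sum to 2 (valence 4) → 2 H
  atom 22: C, bond orders sum to 2 (valence 4) → 2 H
  atom 23: C, bond orders sum to 4 (valence 4) → 0 H
  atom 24: O, bond orders sum to 2 (valence 2) → 0 H
  atom 25: O, bond orders sum to 1 (valence 2) → 1 H
Totals → C:18, H:24, Br:1, I:1, O:5.

C18H24BrIO5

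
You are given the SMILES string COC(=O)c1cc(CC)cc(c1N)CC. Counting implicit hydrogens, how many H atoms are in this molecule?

Walk through each heavy atom and fill implicit hydrogens from standard valence (C 4, N 3, O 2, S 2, halogen 1); for lowercase aromatic atoms, an aromatic c carries 1 H when it has two neighbours and 0 H with three, and aromatic n carries 0 H:
  atom 1: C, bond orders sum to 1 (valence 4) → 3 H
  atom 2: O, bond orders sum to 2 (valence 2) → 0 H
  atom 3: C, bond orders sum to 4 (valence 4) → 0 H
  atom 4: O, bond orders sum to 2 (valence 2) → 0 H
  atom 5: aromatic c, 3 neighbours → 0 H
  atom 6: aromatic c, 2 neighbours → 1 H
  atom 7: aromatic c, 3 neighbours → 0 H
  atom 8: C, bond orders sum to 2 (valence 4) → 2 H
  atom 9: C, bond orders sum to 1 (valence 4) → 3 H
  atom 10: aromatic c, 2 neighbours → 1 H
  atom 11: aromatic c, 3 neighbours → 0 H
  atom 12: aromatic c, 3 neighbours → 0 H
  atom 13: N, bond orders sum to 1 (valence 3) → 2 H
  atom 14: C, bond orders sum to 2 (valence 4) → 2 H
  atom 15: C, bond orders sum to 1 (valence 4) → 3 H
Total hydrogens: 17.

17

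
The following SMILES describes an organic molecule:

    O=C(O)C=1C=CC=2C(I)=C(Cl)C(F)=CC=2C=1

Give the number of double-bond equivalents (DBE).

Degree of unsaturation = (number of rings) + (number of π bonds).
Ring closures in the SMILES: 2.
π bonds: 6 double bonds (each 1 DoU) → 6 DoU from unsaturation.
Total DoU = 2 + 6 = 8.

8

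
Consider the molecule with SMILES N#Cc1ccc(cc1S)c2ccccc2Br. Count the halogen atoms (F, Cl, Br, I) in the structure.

1

Halogen atoms appear at heavy-atom position 16 (1×Br).
Other groups present: 1 nitrile, 1 thiol.
Halogen count: 1.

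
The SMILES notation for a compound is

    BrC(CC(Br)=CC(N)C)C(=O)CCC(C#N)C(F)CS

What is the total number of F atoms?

1

Scan the SMILES for F atoms (remember two-letter symbols like Cl and Br are single atoms).
Fluorine count: 1.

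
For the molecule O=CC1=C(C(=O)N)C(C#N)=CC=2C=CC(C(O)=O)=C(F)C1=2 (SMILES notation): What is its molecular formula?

Walk through each heavy atom and fill implicit hydrogens from standard valence (C 4, N 3, O 2, S 2, halogen 1):
  atom 1: O, bond orders sum to 2 (valence 2) → 0 H
  atom 2: C, bond orders sum to 3 (valence 4) → 1 H
  atom 3: C, bond orders sum to 4 (valence 4) → 0 H
  atom 4: C, bond orders sum to 4 (valence 4) → 0 H
  atom 5: C, bond orders sum to 4 (valence 4) → 0 H
  atom 6: O, bond orders sum to 2 (valence 2) → 0 H
  atom 7: N, bond orders sum to 1 (valence 3) → 2 H
  atom 8: C, bond orders sum to 4 (valence 4) → 0 H
  atom 9: C, bond orders sum to 4 (valence 4) → 0 H
  atom 10: N, bond orders sum to 3 (valence 3) → 0 H
  atom 11: C, bond orders sum to 3 (valence 4) → 1 H
  atom 12: C, bond orders sum to 4 (valence 4) → 0 H
  atom 13: C, bond orders sum to 3 (valence 4) → 1 H
  atom 14: C, bond orders sum to 3 (valence 4) → 1 H
  atom 15: C, bond orders sum to 4 (valence 4) → 0 H
  atom 16: C, bond orders sum to 4 (valence 4) → 0 H
  atom 17: O, bond orders sum to 1 (valence 2) → 1 H
  atom 18: O, bond orders sum to 2 (valence 2) → 0 H
  atom 19: C, bond orders sum to 4 (valence 4) → 0 H
  atom 20: F (halogen, monovalent) → 0 H
  atom 21: C, bond orders sum to 4 (valence 4) → 0 H
Totals → C:14, H:7, F:1, N:2, O:4.
In Hill order: C14H7FN2O4.

C14H7FN2O4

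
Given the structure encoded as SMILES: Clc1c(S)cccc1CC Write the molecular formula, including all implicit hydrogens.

Walk through each heavy atom and fill implicit hydrogens from standard valence (C 4, N 3, O 2, S 2, halogen 1); for lowercase aromatic atoms, an aromatic c carries 1 H when it has two neighbours and 0 H with three, and aromatic n carries 0 H:
  atom 1: Cl (halogen, monovalent) → 0 H
  atom 2: aromatic c, 3 neighbours → 0 H
  atom 3: aromatic c, 3 neighbours → 0 H
  atom 4: S, bond orders sum to 1 (valence 2) → 1 H
  atom 5: aromatic c, 2 neighbours → 1 H
  atom 6: aromatic c, 2 neighbours → 1 H
  atom 7: aromatic c, 2 neighbours → 1 H
  atom 8: aromatic c, 3 neighbours → 0 H
  atom 9: C, bond orders sum to 2 (valence 4) → 2 H
  atom 10: C, bond orders sum to 1 (valence 4) → 3 H
Totals → C:8, H:9, Cl:1, S:1.

C8H9ClS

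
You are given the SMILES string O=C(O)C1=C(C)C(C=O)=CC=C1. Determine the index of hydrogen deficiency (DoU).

6

Degree of unsaturation = (number of rings) + (number of π bonds).
Ring closures in the SMILES: 1.
π bonds: 5 double bonds (each 1 DoU) → 5 DoU from unsaturation.
Total DoU = 1 + 5 = 6.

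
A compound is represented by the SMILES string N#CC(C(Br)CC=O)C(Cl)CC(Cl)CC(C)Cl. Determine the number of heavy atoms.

17

Every atom symbol written in the SMILES (organic subset) is one heavy atom; implicit H are not written.
Heavy atoms by element → Br:1, C:11, Cl:3, N:1, O:1.
Total: 17.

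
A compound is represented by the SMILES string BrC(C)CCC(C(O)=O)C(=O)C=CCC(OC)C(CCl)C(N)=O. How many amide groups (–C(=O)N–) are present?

The amide motif appears at heavy-atom position 21 in the SMILES.
Other groups present: 1 alkene, 1 carboxylic acid, 1 ether, 1 ketone.
Amide count: 1.

1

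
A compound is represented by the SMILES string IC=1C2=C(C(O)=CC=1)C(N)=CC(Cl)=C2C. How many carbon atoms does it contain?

Count every carbon token in the SMILES (each C, including those in ring-closure positions and inside branches).
Carbon count: 11.

11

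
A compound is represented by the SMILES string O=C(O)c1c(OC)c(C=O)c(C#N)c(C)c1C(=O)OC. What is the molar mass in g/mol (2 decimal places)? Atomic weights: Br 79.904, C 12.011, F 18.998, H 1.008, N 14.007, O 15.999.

277.23 g/mol

First, the molecular formula is C13H11NO6 (counting implicit H from valence).
  C: 13 × 12.011 = 156.143
  H: 11 × 1.008 = 11.088
  N: 1 × 14.007 = 14.007
  O: 6 × 15.999 = 95.994
Sum: 13×12.011 + 11×1.008 + 1×14.007 + 6×15.999 = 277.232 → 277.23 g/mol.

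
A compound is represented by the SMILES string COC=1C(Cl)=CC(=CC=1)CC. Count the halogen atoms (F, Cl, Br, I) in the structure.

Halogen atoms appear at heavy-atom position 5 (1×Cl).
Other groups present: 1 ether.
Halogen count: 1.

1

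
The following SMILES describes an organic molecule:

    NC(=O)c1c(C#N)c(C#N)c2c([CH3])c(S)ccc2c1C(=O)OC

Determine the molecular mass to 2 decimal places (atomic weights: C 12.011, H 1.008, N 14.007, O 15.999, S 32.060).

First, the molecular formula is C16H11N3O3S (counting implicit H from valence).
  C: 16 × 12.011 = 192.176
  H: 11 × 1.008 = 11.088
  N: 3 × 14.007 = 42.021
  O: 3 × 15.999 = 47.997
  S: 1 × 32.060 = 32.060
Sum: 16×12.011 + 11×1.008 + 3×14.007 + 3×15.999 + 1×32.060 = 325.342 → 325.34 g/mol.

325.34 g/mol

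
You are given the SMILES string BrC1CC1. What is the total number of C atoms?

Count every carbon token in the SMILES (each C, including those in ring-closure positions and inside branches).
Carbon count: 3.

3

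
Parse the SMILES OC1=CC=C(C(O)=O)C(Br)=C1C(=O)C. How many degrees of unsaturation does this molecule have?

Degree of unsaturation = (number of rings) + (number of π bonds).
Ring closures in the SMILES: 1.
π bonds: 5 double bonds (each 1 DoU) → 5 DoU from unsaturation.
Total DoU = 1 + 5 = 6.

6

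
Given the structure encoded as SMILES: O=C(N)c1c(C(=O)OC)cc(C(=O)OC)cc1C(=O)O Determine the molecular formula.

Walk through each heavy atom and fill implicit hydrogens from standard valence (C 4, N 3, O 2, S 2, halogen 1); for lowercase aromatic atoms, an aromatic c carries 1 H when it has two neighbours and 0 H with three, and aromatic n carries 0 H:
  atom 1: O, bond orders sum to 2 (valence 2) → 0 H
  atom 2: C, bond orders sum to 4 (valence 4) → 0 H
  atom 3: N, bond orders sum to 1 (valence 3) → 2 H
  atom 4: aromatic c, 3 neighbours → 0 H
  atom 5: aromatic c, 3 neighbours → 0 H
  atom 6: C, bond orders sum to 4 (valence 4) → 0 H
  atom 7: O, bond orders sum to 2 (valence 2) → 0 H
  atom 8: O, bond orders sum to 2 (valence 2) → 0 H
  atom 9: C, bond orders sum to 1 (valence 4) → 3 H
  atom 10: aromatic c, 2 neighbours → 1 H
  atom 11: aromatic c, 3 neighbours → 0 H
  atom 12: C, bond orders sum to 4 (valence 4) → 0 H
  atom 13: O, bond orders sum to 2 (valence 2) → 0 H
  atom 14: O, bond orders sum to 2 (valence 2) → 0 H
  atom 15: C, bond orders sum to 1 (valence 4) → 3 H
  atom 16: aromatic c, 2 neighbours → 1 H
  atom 17: aromatic c, 3 neighbours → 0 H
  atom 18: C, bond orders sum to 4 (valence 4) → 0 H
  atom 19: O, bond orders sum to 2 (valence 2) → 0 H
  atom 20: O, bond orders sum to 1 (valence 2) → 1 H
Totals → C:12, H:11, N:1, O:7.
In Hill order: C12H11NO7.

C12H11NO7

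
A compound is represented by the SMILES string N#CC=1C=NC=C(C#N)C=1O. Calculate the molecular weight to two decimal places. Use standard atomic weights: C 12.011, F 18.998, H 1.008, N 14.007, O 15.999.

145.12 g/mol

First, the molecular formula is C7H3N3O (counting implicit H from valence).
  C: 7 × 12.011 = 84.077
  H: 3 × 1.008 = 3.024
  N: 3 × 14.007 = 42.021
  O: 1 × 15.999 = 15.999
Sum: 7×12.011 + 3×1.008 + 3×14.007 + 1×15.999 = 145.121 → 145.12 g/mol.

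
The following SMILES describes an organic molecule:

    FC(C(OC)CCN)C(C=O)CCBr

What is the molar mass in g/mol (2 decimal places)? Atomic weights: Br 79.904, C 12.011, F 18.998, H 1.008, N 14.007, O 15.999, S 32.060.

First, the molecular formula is C9H17BrFNO2 (counting implicit H from valence).
  Br: 1 × 79.904 = 79.904
  C: 9 × 12.011 = 108.099
  F: 1 × 18.998 = 18.998
  H: 17 × 1.008 = 17.136
  N: 1 × 14.007 = 14.007
  O: 2 × 15.999 = 31.998
Sum: 1×79.904 + 9×12.011 + 1×18.998 + 17×1.008 + 1×14.007 + 2×15.999 = 270.142 → 270.14 g/mol.

270.14 g/mol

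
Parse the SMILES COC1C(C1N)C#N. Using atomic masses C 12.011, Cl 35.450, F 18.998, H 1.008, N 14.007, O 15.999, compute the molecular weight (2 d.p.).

112.13 g/mol

First, the molecular formula is C5H8N2O (counting implicit H from valence).
  C: 5 × 12.011 = 60.055
  H: 8 × 1.008 = 8.064
  N: 2 × 14.007 = 28.014
  O: 1 × 15.999 = 15.999
Sum: 5×12.011 + 8×1.008 + 2×14.007 + 1×15.999 = 112.132 → 112.13 g/mol.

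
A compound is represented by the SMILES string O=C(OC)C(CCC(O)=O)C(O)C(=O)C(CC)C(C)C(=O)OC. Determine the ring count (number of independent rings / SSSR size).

In SMILES, each pair of matching ring-closure digits denotes one ring-closing bond; the number of such bonds equals the number of independent rings.
Ring-closure bonds here: 0.

0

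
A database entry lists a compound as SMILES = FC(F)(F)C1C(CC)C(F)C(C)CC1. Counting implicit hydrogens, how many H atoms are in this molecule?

Walk through each heavy atom and fill implicit hydrogens from standard valence (C 4, N 3, O 2, S 2, halogen 1):
  atom 1: F (halogen, monovalent) → 0 H
  atom 2: C, bond orders sum to 4 (valence 4) → 0 H
  atom 3: F (halogen, monovalent) → 0 H
  atom 4: F (halogen, monovalent) → 0 H
  atom 5: C, bond orders sum to 3 (valence 4) → 1 H
  atom 6: C, bond orders sum to 3 (valence 4) → 1 H
  atom 7: C, bond orders sum to 2 (valence 4) → 2 H
  atom 8: C, bond orders sum to 1 (valence 4) → 3 H
  atom 9: C, bond orders sum to 3 (valence 4) → 1 H
  atom 10: F (halogen, monovalent) → 0 H
  atom 11: C, bond orders sum to 3 (valence 4) → 1 H
  atom 12: C, bond orders sum to 1 (valence 4) → 3 H
  atom 13: C, bond orders sum to 2 (valence 4) → 2 H
  atom 14: C, bond orders sum to 2 (valence 4) → 2 H
Total hydrogens: 16.

16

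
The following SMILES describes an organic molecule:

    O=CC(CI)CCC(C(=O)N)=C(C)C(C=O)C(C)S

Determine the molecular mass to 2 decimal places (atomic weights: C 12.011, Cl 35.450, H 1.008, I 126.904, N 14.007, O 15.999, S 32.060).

First, the molecular formula is C13H20INO3S (counting implicit H from valence).
  C: 13 × 12.011 = 156.143
  H: 20 × 1.008 = 20.160
  I: 1 × 126.904 = 126.904
  N: 1 × 14.007 = 14.007
  O: 3 × 15.999 = 47.997
  S: 1 × 32.060 = 32.060
Sum: 13×12.011 + 20×1.008 + 1×126.904 + 1×14.007 + 3×15.999 + 1×32.060 = 397.271 → 397.27 g/mol.

397.27 g/mol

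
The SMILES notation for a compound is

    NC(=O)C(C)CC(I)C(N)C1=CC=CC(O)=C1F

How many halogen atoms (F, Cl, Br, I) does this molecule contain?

Halogen atoms appear at heavy-atom positions 8, 18 (1×F, 1×I).
Other groups present: 1 amide, 1 hydroxyl, 1 primary amine.
Halogen count: 2.

2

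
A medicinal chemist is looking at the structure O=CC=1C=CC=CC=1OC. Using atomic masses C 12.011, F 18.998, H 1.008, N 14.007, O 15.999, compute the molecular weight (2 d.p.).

136.15 g/mol

First, the molecular formula is C8H8O2 (counting implicit H from valence).
  C: 8 × 12.011 = 96.088
  H: 8 × 1.008 = 8.064
  O: 2 × 15.999 = 31.998
Sum: 8×12.011 + 8×1.008 + 2×15.999 = 136.150 → 136.15 g/mol.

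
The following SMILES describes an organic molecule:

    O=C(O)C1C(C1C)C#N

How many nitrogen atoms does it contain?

Scan the SMILES for N atoms (remember two-letter symbols like Cl and Br are single atoms).
Nitrogen count: 1.

1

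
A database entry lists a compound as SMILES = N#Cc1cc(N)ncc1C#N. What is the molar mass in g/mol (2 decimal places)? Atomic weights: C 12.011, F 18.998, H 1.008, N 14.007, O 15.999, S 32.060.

144.14 g/mol

First, the molecular formula is C7H4N4 (counting implicit H from valence).
  C: 7 × 12.011 = 84.077
  H: 4 × 1.008 = 4.032
  N: 4 × 14.007 = 56.028
Sum: 7×12.011 + 4×1.008 + 4×14.007 = 144.137 → 144.14 g/mol.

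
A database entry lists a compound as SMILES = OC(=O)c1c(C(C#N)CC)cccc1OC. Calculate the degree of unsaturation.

7

Molecular formula: C12H13NO3.
DoU = (2C + 2 + N − H − X) / 2, where X is the halogen count and O/S are ignored.
    = (2·12 + 2 + 1 − 13 − 0) / 2 = 14 / 2 = 7.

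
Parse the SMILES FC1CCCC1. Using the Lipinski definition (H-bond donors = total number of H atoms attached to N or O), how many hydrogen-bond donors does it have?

Donors: find every N or O and count the H atoms it carries.
  (no N or O atoms present)
Lipinski HBD = 0.

0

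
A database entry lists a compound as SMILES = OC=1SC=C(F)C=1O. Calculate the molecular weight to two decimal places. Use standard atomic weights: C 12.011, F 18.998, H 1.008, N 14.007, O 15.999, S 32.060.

First, the molecular formula is C4H3FO2S (counting implicit H from valence).
  C: 4 × 12.011 = 48.044
  F: 1 × 18.998 = 18.998
  H: 3 × 1.008 = 3.024
  O: 2 × 15.999 = 31.998
  S: 1 × 32.060 = 32.060
Sum: 4×12.011 + 1×18.998 + 3×1.008 + 2×15.999 + 1×32.060 = 134.124 → 134.12 g/mol.

134.12 g/mol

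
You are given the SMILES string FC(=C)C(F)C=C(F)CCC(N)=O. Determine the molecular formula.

C8H10F3NO

Walk through each heavy atom and fill implicit hydrogens from standard valence (C 4, N 3, O 2, S 2, halogen 1):
  atom 1: F (halogen, monovalent) → 0 H
  atom 2: C, bond orders sum to 4 (valence 4) → 0 H
  atom 3: C, bond orders sum to 2 (valence 4) → 2 H
  atom 4: C, bond orders sum to 3 (valence 4) → 1 H
  atom 5: F (halogen, monovalent) → 0 H
  atom 6: C, bond orders sum to 3 (valence 4) → 1 H
  atom 7: C, bond orders sum to 4 (valence 4) → 0 H
  atom 8: F (halogen, monovalent) → 0 H
  atom 9: C, bond orders sum to 2 (valence 4) → 2 H
  atom 10: C, bond orders sum to 2 (valence 4) → 2 H
  atom 11: C, bond orders sum to 4 (valence 4) → 0 H
  atom 12: N, bond orders sum to 1 (valence 3) → 2 H
  atom 13: O, bond orders sum to 2 (valence 2) → 0 H
Totals → C:8, H:10, F:3, N:1, O:1.
In Hill order: C8H10F3NO.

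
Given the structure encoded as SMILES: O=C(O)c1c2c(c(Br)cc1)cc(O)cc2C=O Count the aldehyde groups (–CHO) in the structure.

The aldehyde motif appears at heavy-atom position 16 in the SMILES.
Other groups present: 1 carboxylic acid, 1 hydroxyl.
Aldehyde count: 1.

1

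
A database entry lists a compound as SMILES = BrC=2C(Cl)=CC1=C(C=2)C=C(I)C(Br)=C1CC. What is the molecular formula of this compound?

Walk through each heavy atom and fill implicit hydrogens from standard valence (C 4, N 3, O 2, S 2, halogen 1):
  atom 1: Br (halogen, monovalent) → 0 H
  atom 2: C, bond orders sum to 4 (valence 4) → 0 H
  atom 3: C, bond orders sum to 4 (valence 4) → 0 H
  atom 4: Cl (halogen, monovalent) → 0 H
  atom 5: C, bond orders sum to 3 (valence 4) → 1 H
  atom 6: C, bond orders sum to 4 (valence 4) → 0 H
  atom 7: C, bond orders sum to 4 (valence 4) → 0 H
  atom 8: C, bond orders sum to 3 (valence 4) → 1 H
  atom 9: C, bond orders sum to 3 (valence 4) → 1 H
  atom 10: C, bond orders sum to 4 (valence 4) → 0 H
  atom 11: I (halogen, monovalent) → 0 H
  atom 12: C, bond orders sum to 4 (valence 4) → 0 H
  atom 13: Br (halogen, monovalent) → 0 H
  atom 14: C, bond orders sum to 4 (valence 4) → 0 H
  atom 15: C, bond orders sum to 2 (valence 4) → 2 H
  atom 16: C, bond orders sum to 1 (valence 4) → 3 H
Totals → C:12, H:8, Br:2, Cl:1, I:1.
In Hill order: C12H8Br2ClI.

C12H8Br2ClI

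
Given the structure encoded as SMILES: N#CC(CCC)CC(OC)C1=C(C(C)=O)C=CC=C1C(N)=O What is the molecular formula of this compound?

C17H22N2O3

Walk through each heavy atom and fill implicit hydrogens from standard valence (C 4, N 3, O 2, S 2, halogen 1):
  atom 1: N, bond orders sum to 3 (valence 3) → 0 H
  atom 2: C, bond orders sum to 4 (valence 4) → 0 H
  atom 3: C, bond orders sum to 3 (valence 4) → 1 H
  atom 4: C, bond orders sum to 2 (valence 4) → 2 H
  atom 5: C, bond orders sum to 2 (valence 4) → 2 H
  atom 6: C, bond orders sum to 1 (valence 4) → 3 H
  atom 7: C, bond orders sum to 2 (valence 4) → 2 H
  atom 8: C, bond orders sum to 3 (valence 4) → 1 H
  atom 9: O, bond orders sum to 2 (valence 2) → 0 H
  atom 10: C, bond orders sum to 1 (valence 4) → 3 H
  atom 11: C, bond orders sum to 4 (valence 4) → 0 H
  atom 12: C, bond orders sum to 4 (valence 4) → 0 H
  atom 13: C, bond orders sum to 4 (valence 4) → 0 H
  atom 14: C, bond orders sum to 1 (valence 4) → 3 H
  atom 15: O, bond orders sum to 2 (valence 2) → 0 H
  atom 16: C, bond orders sum to 3 (valence 4) → 1 H
  atom 17: C, bond orders sum to 3 (valence 4) → 1 H
  atom 18: C, bond orders sum to 3 (valence 4) → 1 H
  atom 19: C, bond orders sum to 4 (valence 4) → 0 H
  atom 20: C, bond orders sum to 4 (valence 4) → 0 H
  atom 21: N, bond orders sum to 1 (valence 3) → 2 H
  atom 22: O, bond orders sum to 2 (valence 2) → 0 H
Totals → C:17, H:22, N:2, O:3.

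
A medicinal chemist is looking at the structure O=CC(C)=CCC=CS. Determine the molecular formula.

Walk through each heavy atom and fill implicit hydrogens from standard valence (C 4, N 3, O 2, S 2, halogen 1):
  atom 1: O, bond orders sum to 2 (valence 2) → 0 H
  atom 2: C, bond orders sum to 3 (valence 4) → 1 H
  atom 3: C, bond orders sum to 4 (valence 4) → 0 H
  atom 4: C, bond orders sum to 1 (valence 4) → 3 H
  atom 5: C, bond orders sum to 3 (valence 4) → 1 H
  atom 6: C, bond orders sum to 2 (valence 4) → 2 H
  atom 7: C, bond orders sum to 3 (valence 4) → 1 H
  atom 8: C, bond orders sum to 3 (valence 4) → 1 H
  atom 9: S, bond orders sum to 1 (valence 2) → 1 H
Totals → C:7, H:10, O:1, S:1.
In Hill order: C7H10OS.

C7H10OS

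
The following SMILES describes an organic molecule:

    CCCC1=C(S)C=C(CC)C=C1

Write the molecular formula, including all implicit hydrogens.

Walk through each heavy atom and fill implicit hydrogens from standard valence (C 4, N 3, O 2, S 2, halogen 1):
  atom 1: C, bond orders sum to 1 (valence 4) → 3 H
  atom 2: C, bond orders sum to 2 (valence 4) → 2 H
  atom 3: C, bond orders sum to 2 (valence 4) → 2 H
  atom 4: C, bond orders sum to 4 (valence 4) → 0 H
  atom 5: C, bond orders sum to 4 (valence 4) → 0 H
  atom 6: S, bond orders sum to 1 (valence 2) → 1 H
  atom 7: C, bond orders sum to 3 (valence 4) → 1 H
  atom 8: C, bond orders sum to 4 (valence 4) → 0 H
  atom 9: C, bond orders sum to 2 (valence 4) → 2 H
  atom 10: C, bond orders sum to 1 (valence 4) → 3 H
  atom 11: C, bond orders sum to 3 (valence 4) → 1 H
  atom 12: C, bond orders sum to 3 (valence 4) → 1 H
Totals → C:11, H:16, S:1.
In Hill order: C11H16S.

C11H16S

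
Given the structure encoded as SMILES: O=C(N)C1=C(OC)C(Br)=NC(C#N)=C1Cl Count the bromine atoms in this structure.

Scan the SMILES for Br atoms (remember two-letter symbols like Cl and Br are single atoms).
Bromine count: 1.

1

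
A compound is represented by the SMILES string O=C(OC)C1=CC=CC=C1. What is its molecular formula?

Walk through each heavy atom and fill implicit hydrogens from standard valence (C 4, N 3, O 2, S 2, halogen 1):
  atom 1: O, bond orders sum to 2 (valence 2) → 0 H
  atom 2: C, bond orders sum to 4 (valence 4) → 0 H
  atom 3: O, bond orders sum to 2 (valence 2) → 0 H
  atom 4: C, bond orders sum to 1 (valence 4) → 3 H
  atom 5: C, bond orders sum to 4 (valence 4) → 0 H
  atom 6: C, bond orders sum to 3 (valence 4) → 1 H
  atom 7: C, bond orders sum to 3 (valence 4) → 1 H
  atom 8: C, bond orders sum to 3 (valence 4) → 1 H
  atom 9: C, bond orders sum to 3 (valence 4) → 1 H
  atom 10: C, bond orders sum to 3 (valence 4) → 1 H
Totals → C:8, H:8, O:2.
In Hill order: C8H8O2.

C8H8O2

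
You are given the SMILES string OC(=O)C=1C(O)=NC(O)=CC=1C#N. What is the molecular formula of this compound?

C7H4N2O4

Walk through each heavy atom and fill implicit hydrogens from standard valence (C 4, N 3, O 2, S 2, halogen 1):
  atom 1: O, bond orders sum to 1 (valence 2) → 1 H
  atom 2: C, bond orders sum to 4 (valence 4) → 0 H
  atom 3: O, bond orders sum to 2 (valence 2) → 0 H
  atom 4: C, bond orders sum to 4 (valence 4) → 0 H
  atom 5: C, bond orders sum to 4 (valence 4) → 0 H
  atom 6: O, bond orders sum to 1 (valence 2) → 1 H
  atom 7: N, bond orders sum to 3 (valence 3) → 0 H
  atom 8: C, bond orders sum to 4 (valence 4) → 0 H
  atom 9: O, bond orders sum to 1 (valence 2) → 1 H
  atom 10: C, bond orders sum to 3 (valence 4) → 1 H
  atom 11: C, bond orders sum to 4 (valence 4) → 0 H
  atom 12: C, bond orders sum to 4 (valence 4) → 0 H
  atom 13: N, bond orders sum to 3 (valence 3) → 0 H
Totals → C:7, H:4, N:2, O:4.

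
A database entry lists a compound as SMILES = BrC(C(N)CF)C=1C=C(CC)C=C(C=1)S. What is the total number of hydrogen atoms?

15

Walk through each heavy atom and fill implicit hydrogens from standard valence (C 4, N 3, O 2, S 2, halogen 1):
  atom 1: Br (halogen, monovalent) → 0 H
  atom 2: C, bond orders sum to 3 (valence 4) → 1 H
  atom 3: C, bond orders sum to 3 (valence 4) → 1 H
  atom 4: N, bond orders sum to 1 (valence 3) → 2 H
  atom 5: C, bond orders sum to 2 (valence 4) → 2 H
  atom 6: F (halogen, monovalent) → 0 H
  atom 7: C, bond orders sum to 4 (valence 4) → 0 H
  atom 8: C, bond orders sum to 3 (valence 4) → 1 H
  atom 9: C, bond orders sum to 4 (valence 4) → 0 H
  atom 10: C, bond orders sum to 2 (valence 4) → 2 H
  atom 11: C, bond orders sum to 1 (valence 4) → 3 H
  atom 12: C, bond orders sum to 3 (valence 4) → 1 H
  atom 13: C, bond orders sum to 4 (valence 4) → 0 H
  atom 14: C, bond orders sum to 3 (valence 4) → 1 H
  atom 15: S, bond orders sum to 1 (valence 2) → 1 H
Total hydrogens: 15.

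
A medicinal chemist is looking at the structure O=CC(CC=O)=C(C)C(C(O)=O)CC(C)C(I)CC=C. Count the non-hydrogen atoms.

20

Every atom symbol written in the SMILES (organic subset) is one heavy atom; implicit H are not written.
Heavy atoms by element → C:15, I:1, O:4.
Total: 20.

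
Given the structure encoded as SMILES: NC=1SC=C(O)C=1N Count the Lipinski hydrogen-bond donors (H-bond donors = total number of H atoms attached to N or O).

5

Donors: find every N or O and count the H atoms it carries.
  atom 1 (N): bond orders sum to 1 → 2 H
  atom 6 (O): bond orders sum to 1 → 1 H
  atom 8 (N): bond orders sum to 1 → 2 H
Lipinski HBD = 5.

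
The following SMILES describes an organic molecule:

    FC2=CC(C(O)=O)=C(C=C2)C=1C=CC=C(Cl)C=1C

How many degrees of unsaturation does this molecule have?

Molecular formula: C14H10ClFO2.
DoU = (2C + 2 + N − H − X) / 2, where X is the halogen count and O/S are ignored.
    = (2·14 + 2 + 0 − 10 − 2) / 2 = 18 / 2 = 9.

9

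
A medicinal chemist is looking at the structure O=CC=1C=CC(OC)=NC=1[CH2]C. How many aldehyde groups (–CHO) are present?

The aldehyde motif appears at heavy-atom position 2 in the SMILES.
Other groups present: 1 ether.
Aldehyde count: 1.

1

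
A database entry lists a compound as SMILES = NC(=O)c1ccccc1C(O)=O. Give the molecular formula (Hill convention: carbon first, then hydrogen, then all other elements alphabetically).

C8H7NO3

Walk through each heavy atom and fill implicit hydrogens from standard valence (C 4, N 3, O 2, S 2, halogen 1); for lowercase aromatic atoms, an aromatic c carries 1 H when it has two neighbours and 0 H with three, and aromatic n carries 0 H:
  atom 1: N, bond orders sum to 1 (valence 3) → 2 H
  atom 2: C, bond orders sum to 4 (valence 4) → 0 H
  atom 3: O, bond orders sum to 2 (valence 2) → 0 H
  atom 4: aromatic c, 3 neighbours → 0 H
  atom 5: aromatic c, 2 neighbours → 1 H
  atom 6: aromatic c, 2 neighbours → 1 H
  atom 7: aromatic c, 2 neighbours → 1 H
  atom 8: aromatic c, 2 neighbours → 1 H
  atom 9: aromatic c, 3 neighbours → 0 H
  atom 10: C, bond orders sum to 4 (valence 4) → 0 H
  atom 11: O, bond orders sum to 1 (valence 2) → 1 H
  atom 12: O, bond orders sum to 2 (valence 2) → 0 H
Totals → C:8, H:7, N:1, O:3.
In Hill order: C8H7NO3.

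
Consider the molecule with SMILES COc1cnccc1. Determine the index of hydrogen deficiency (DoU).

4

Molecular formula: C6H7NO.
DoU = (2C + 2 + N − H − X) / 2, where X is the halogen count and O/S are ignored.
    = (2·6 + 2 + 1 − 7 − 0) / 2 = 8 / 2 = 4.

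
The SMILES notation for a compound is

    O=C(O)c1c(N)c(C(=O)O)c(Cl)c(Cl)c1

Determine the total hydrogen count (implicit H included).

5

Walk through each heavy atom and fill implicit hydrogens from standard valence (C 4, N 3, O 2, S 2, halogen 1); for lowercase aromatic atoms, an aromatic c carries 1 H when it has two neighbours and 0 H with three, and aromatic n carries 0 H:
  atom 1: O, bond orders sum to 2 (valence 2) → 0 H
  atom 2: C, bond orders sum to 4 (valence 4) → 0 H
  atom 3: O, bond orders sum to 1 (valence 2) → 1 H
  atom 4: aromatic c, 3 neighbours → 0 H
  atom 5: aromatic c, 3 neighbours → 0 H
  atom 6: N, bond orders sum to 1 (valence 3) → 2 H
  atom 7: aromatic c, 3 neighbours → 0 H
  atom 8: C, bond orders sum to 4 (valence 4) → 0 H
  atom 9: O, bond orders sum to 2 (valence 2) → 0 H
  atom 10: O, bond orders sum to 1 (valence 2) → 1 H
  atom 11: aromatic c, 3 neighbours → 0 H
  atom 12: Cl (halogen, monovalent) → 0 H
  atom 13: aromatic c, 3 neighbours → 0 H
  atom 14: Cl (halogen, monovalent) → 0 H
  atom 15: aromatic c, 2 neighbours → 1 H
Total hydrogens: 5.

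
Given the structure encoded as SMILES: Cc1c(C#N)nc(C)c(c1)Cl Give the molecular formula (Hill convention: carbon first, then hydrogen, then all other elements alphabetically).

C8H7ClN2

Walk through each heavy atom and fill implicit hydrogens from standard valence (C 4, N 3, O 2, S 2, halogen 1); for lowercase aromatic atoms, an aromatic c carries 1 H when it has two neighbours and 0 H with three, and aromatic n carries 0 H:
  atom 1: C, bond orders sum to 1 (valence 4) → 3 H
  atom 2: aromatic c, 3 neighbours → 0 H
  atom 3: aromatic c, 3 neighbours → 0 H
  atom 4: C, bond orders sum to 4 (valence 4) → 0 H
  atom 5: N, bond orders sum to 3 (valence 3) → 0 H
  atom 6: aromatic n, 2 neighbours → 0 H
  atom 7: aromatic c, 3 neighbours → 0 H
  atom 8: C, bond orders sum to 1 (valence 4) → 3 H
  atom 9: aromatic c, 3 neighbours → 0 H
  atom 10: aromatic c, 2 neighbours → 1 H
  atom 11: Cl (halogen, monovalent) → 0 H
Totals → C:8, H:7, Cl:1, N:2.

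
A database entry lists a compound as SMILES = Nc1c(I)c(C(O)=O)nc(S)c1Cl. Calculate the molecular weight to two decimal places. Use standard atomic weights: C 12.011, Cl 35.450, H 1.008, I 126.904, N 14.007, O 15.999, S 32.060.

First, the molecular formula is C6H4ClIN2O2S (counting implicit H from valence).
  C: 6 × 12.011 = 72.066
  Cl: 1 × 35.450 = 35.450
  H: 4 × 1.008 = 4.032
  I: 1 × 126.904 = 126.904
  N: 2 × 14.007 = 28.014
  O: 2 × 15.999 = 31.998
  S: 1 × 32.060 = 32.060
Sum: 6×12.011 + 1×35.450 + 4×1.008 + 1×126.904 + 2×14.007 + 2×15.999 + 1×32.060 = 330.524 → 330.52 g/mol.

330.52 g/mol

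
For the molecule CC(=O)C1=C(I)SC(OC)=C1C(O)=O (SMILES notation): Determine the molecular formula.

C8H7IO4S

Walk through each heavy atom and fill implicit hydrogens from standard valence (C 4, N 3, O 2, S 2, halogen 1):
  atom 1: C, bond orders sum to 1 (valence 4) → 3 H
  atom 2: C, bond orders sum to 4 (valence 4) → 0 H
  atom 3: O, bond orders sum to 2 (valence 2) → 0 H
  atom 4: C, bond orders sum to 4 (valence 4) → 0 H
  atom 5: C, bond orders sum to 4 (valence 4) → 0 H
  atom 6: I (halogen, monovalent) → 0 H
  atom 7: S, bond orders sum to 2 (valence 2) → 0 H
  atom 8: C, bond orders sum to 4 (valence 4) → 0 H
  atom 9: O, bond orders sum to 2 (valence 2) → 0 H
  atom 10: C, bond orders sum to 1 (valence 4) → 3 H
  atom 11: C, bond orders sum to 4 (valence 4) → 0 H
  atom 12: C, bond orders sum to 4 (valence 4) → 0 H
  atom 13: O, bond orders sum to 1 (valence 2) → 1 H
  atom 14: O, bond orders sum to 2 (valence 2) → 0 H
Totals → C:8, H:7, I:1, O:4, S:1.
In Hill order: C8H7IO4S.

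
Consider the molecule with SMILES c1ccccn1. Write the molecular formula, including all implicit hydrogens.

Walk through each heavy atom and fill implicit hydrogens from standard valence (C 4, N 3, O 2, S 2, halogen 1); for lowercase aromatic atoms, an aromatic c carries 1 H when it has two neighbours and 0 H with three, and aromatic n carries 0 H:
  atom 1: aromatic c, 2 neighbours → 1 H
  atom 2: aromatic c, 2 neighbours → 1 H
  atom 3: aromatic c, 2 neighbours → 1 H
  atom 4: aromatic c, 2 neighbours → 1 H
  atom 5: aromatic c, 2 neighbours → 1 H
  atom 6: aromatic n, 2 neighbours → 0 H
Totals → C:5, H:5, N:1.
In Hill order: C5H5N.

C5H5N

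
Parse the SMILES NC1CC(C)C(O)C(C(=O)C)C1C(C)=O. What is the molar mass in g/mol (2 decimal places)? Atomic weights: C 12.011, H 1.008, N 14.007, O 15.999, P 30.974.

213.28 g/mol

First, the molecular formula is C11H19NO3 (counting implicit H from valence).
  C: 11 × 12.011 = 132.121
  H: 19 × 1.008 = 19.152
  N: 1 × 14.007 = 14.007
  O: 3 × 15.999 = 47.997
Sum: 11×12.011 + 19×1.008 + 1×14.007 + 3×15.999 = 213.277 → 213.28 g/mol.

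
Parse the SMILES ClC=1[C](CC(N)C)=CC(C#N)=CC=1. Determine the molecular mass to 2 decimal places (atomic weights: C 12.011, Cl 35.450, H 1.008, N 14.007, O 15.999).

First, the molecular formula is C10H11ClN2 (counting implicit H from valence).
  C: 10 × 12.011 = 120.110
  Cl: 1 × 35.450 = 35.450
  H: 11 × 1.008 = 11.088
  N: 2 × 14.007 = 28.014
Sum: 10×12.011 + 1×35.450 + 11×1.008 + 2×14.007 = 194.662 → 194.66 g/mol.

194.66 g/mol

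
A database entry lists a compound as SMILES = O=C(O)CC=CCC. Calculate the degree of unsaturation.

Molecular formula: C6H10O2.
DoU = (2C + 2 + N − H − X) / 2, where X is the halogen count and O/S are ignored.
    = (2·6 + 2 + 0 − 10 − 0) / 2 = 4 / 2 = 2.

2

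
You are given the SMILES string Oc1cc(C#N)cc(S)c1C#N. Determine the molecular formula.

Walk through each heavy atom and fill implicit hydrogens from standard valence (C 4, N 3, O 2, S 2, halogen 1); for lowercase aromatic atoms, an aromatic c carries 1 H when it has two neighbours and 0 H with three, and aromatic n carries 0 H:
  atom 1: O, bond orders sum to 1 (valence 2) → 1 H
  atom 2: aromatic c, 3 neighbours → 0 H
  atom 3: aromatic c, 2 neighbours → 1 H
  atom 4: aromatic c, 3 neighbours → 0 H
  atom 5: C, bond orders sum to 4 (valence 4) → 0 H
  atom 6: N, bond orders sum to 3 (valence 3) → 0 H
  atom 7: aromatic c, 2 neighbours → 1 H
  atom 8: aromatic c, 3 neighbours → 0 H
  atom 9: S, bond orders sum to 1 (valence 2) → 1 H
  atom 10: aromatic c, 3 neighbours → 0 H
  atom 11: C, bond orders sum to 4 (valence 4) → 0 H
  atom 12: N, bond orders sum to 3 (valence 3) → 0 H
Totals → C:8, H:4, N:2, O:1, S:1.
In Hill order: C8H4N2OS.

C8H4N2OS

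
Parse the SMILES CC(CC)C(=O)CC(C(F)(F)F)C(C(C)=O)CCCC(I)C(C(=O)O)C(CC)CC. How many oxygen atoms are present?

Scan the SMILES for O atoms (remember two-letter symbols like Cl and Br are single atoms).
Oxygen count: 4.

4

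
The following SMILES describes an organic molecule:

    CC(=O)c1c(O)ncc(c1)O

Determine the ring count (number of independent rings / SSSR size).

1

In SMILES, each pair of matching ring-closure digits denotes one ring-closing bond; the number of such bonds equals the number of independent rings.
Ring-closure bonds here: 1.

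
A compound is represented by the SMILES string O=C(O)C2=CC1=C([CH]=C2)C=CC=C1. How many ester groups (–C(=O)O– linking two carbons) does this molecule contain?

0

Scan the SMILES for the ester motif — none present.
Groups that are present: 1 carboxylic acid.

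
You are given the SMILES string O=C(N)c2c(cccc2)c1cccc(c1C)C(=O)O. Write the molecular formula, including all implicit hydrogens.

C15H13NO3

Walk through each heavy atom and fill implicit hydrogens from standard valence (C 4, N 3, O 2, S 2, halogen 1); for lowercase aromatic atoms, an aromatic c carries 1 H when it has two neighbours and 0 H with three, and aromatic n carries 0 H:
  atom 1: O, bond orders sum to 2 (valence 2) → 0 H
  atom 2: C, bond orders sum to 4 (valence 4) → 0 H
  atom 3: N, bond orders sum to 1 (valence 3) → 2 H
  atom 4: aromatic c, 3 neighbours → 0 H
  atom 5: aromatic c, 3 neighbours → 0 H
  atom 6: aromatic c, 2 neighbours → 1 H
  atom 7: aromatic c, 2 neighbours → 1 H
  atom 8: aromatic c, 2 neighbours → 1 H
  atom 9: aromatic c, 2 neighbours → 1 H
  atom 10: aromatic c, 3 neighbours → 0 H
  atom 11: aromatic c, 2 neighbours → 1 H
  atom 12: aromatic c, 2 neighbours → 1 H
  atom 13: aromatic c, 2 neighbours → 1 H
  atom 14: aromatic c, 3 neighbours → 0 H
  atom 15: aromatic c, 3 neighbours → 0 H
  atom 16: C, bond orders sum to 1 (valence 4) → 3 H
  atom 17: C, bond orders sum to 4 (valence 4) → 0 H
  atom 18: O, bond orders sum to 2 (valence 2) → 0 H
  atom 19: O, bond orders sum to 1 (valence 2) → 1 H
Totals → C:15, H:13, N:1, O:3.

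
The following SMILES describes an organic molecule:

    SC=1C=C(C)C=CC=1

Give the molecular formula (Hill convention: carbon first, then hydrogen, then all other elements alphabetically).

Walk through each heavy atom and fill implicit hydrogens from standard valence (C 4, N 3, O 2, S 2, halogen 1):
  atom 1: S, bond orders sum to 1 (valence 2) → 1 H
  atom 2: C, bond orders sum to 4 (valence 4) → 0 H
  atom 3: C, bond orders sum to 3 (valence 4) → 1 H
  atom 4: C, bond orders sum to 4 (valence 4) → 0 H
  atom 5: C, bond orders sum to 1 (valence 4) → 3 H
  atom 6: C, bond orders sum to 3 (valence 4) → 1 H
  atom 7: C, bond orders sum to 3 (valence 4) → 1 H
  atom 8: C, bond orders sum to 3 (valence 4) → 1 H
Totals → C:7, H:8, S:1.
In Hill order: C7H8S.

C7H8S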